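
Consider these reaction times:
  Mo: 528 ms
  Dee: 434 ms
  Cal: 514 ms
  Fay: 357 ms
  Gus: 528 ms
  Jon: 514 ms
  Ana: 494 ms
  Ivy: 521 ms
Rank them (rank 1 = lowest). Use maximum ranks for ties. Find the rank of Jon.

Sorted (ascending): 357, 434, 494, 514, 514, 521, 528, 528
The 2 values of 514 occupy positions 4–5 → each gets rank 5.
The 2 values of 528 occupy positions 7–8 → each gets rank 8.
Jon has value 514 ms → rank 5.

5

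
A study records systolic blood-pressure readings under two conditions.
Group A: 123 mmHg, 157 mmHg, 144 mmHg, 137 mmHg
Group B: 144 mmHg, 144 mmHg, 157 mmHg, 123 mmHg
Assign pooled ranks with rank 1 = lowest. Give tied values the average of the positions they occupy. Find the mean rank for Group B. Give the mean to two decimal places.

4.75

Sorted (ascending): 123, 123, 137, 144, 144, 144, 157, 157
The 2 values of 123 occupy positions 1–2 → average rank (1+2)/2 = 1.5.
The 3 values of 144 occupy positions 4–6 → average rank 5.
The 2 values of 157 occupy positions 7–8 → average rank (7+8)/2 = 7.5.
Group B values → pooled ranks: 144→5, 144→5, 157→7.5, 123→1.5
Mean rank = (5 + 5 + 7.5 + 1.5) / 4 = 4.75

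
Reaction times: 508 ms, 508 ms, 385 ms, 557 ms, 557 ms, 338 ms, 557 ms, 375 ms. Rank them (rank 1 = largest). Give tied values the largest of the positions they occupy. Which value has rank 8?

338

Sorted (descending): 557, 557, 557, 508, 508, 385, 375, 338
The 3 values of 557 occupy positions 1–3 → each gets rank 3.
The 2 values of 508 occupy positions 4–5 → each gets rank 5.
Rank 8 → value 338.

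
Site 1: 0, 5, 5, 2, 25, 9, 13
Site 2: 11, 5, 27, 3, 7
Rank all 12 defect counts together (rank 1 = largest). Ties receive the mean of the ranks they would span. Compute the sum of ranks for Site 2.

Sorted (descending): 27, 25, 13, 11, 9, 7, 5, 5, 5, 3, 2, 0
The 3 values of 5 occupy positions 7–9 → average rank 8.
Site 2 values → pooled ranks: 11→4, 5→8, 27→1, 3→10, 7→6
Rank sum = 4 + 8 + 1 + 10 + 6 = 29

29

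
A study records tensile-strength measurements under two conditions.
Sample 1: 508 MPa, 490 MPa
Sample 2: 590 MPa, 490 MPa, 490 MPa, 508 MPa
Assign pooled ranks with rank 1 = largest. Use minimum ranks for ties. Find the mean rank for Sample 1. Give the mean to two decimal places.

3.00

Sorted (descending): 590, 508, 508, 490, 490, 490
The 2 values of 508 occupy positions 2–3 → each gets rank 2.
The 3 values of 490 occupy positions 4–6 → each gets rank 4.
Sample 1 values → pooled ranks: 508→2, 490→4
Mean rank = (2 + 4) / 2 = 3.00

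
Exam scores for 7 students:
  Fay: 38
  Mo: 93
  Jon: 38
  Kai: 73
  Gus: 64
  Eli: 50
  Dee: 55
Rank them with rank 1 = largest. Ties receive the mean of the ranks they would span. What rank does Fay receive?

Sorted (descending): 93, 73, 64, 55, 50, 38, 38
The 2 values of 38 occupy positions 6–7 → average rank (6+7)/2 = 6.5.
Fay has value 38 → rank 6.5.

6.5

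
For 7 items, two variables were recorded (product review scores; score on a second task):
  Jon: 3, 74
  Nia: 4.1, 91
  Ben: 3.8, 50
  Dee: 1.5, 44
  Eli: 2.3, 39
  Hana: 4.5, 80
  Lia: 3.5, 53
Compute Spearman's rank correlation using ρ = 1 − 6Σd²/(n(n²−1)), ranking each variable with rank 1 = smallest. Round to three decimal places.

Ranks of variable 1: 3, 6, 5, 1, 2, 7, 4
Ranks of variable 2: 5, 7, 3, 2, 1, 6, 4
d = r₁ − r₂: -2, -1, 2, -1, 1, 1, 0
d²: 4, 1, 4, 1, 1, 1, 0; Σd² = 12
ρ = 1 − 6·12/(7·48) = 1 − 72/336 = 0.786

0.786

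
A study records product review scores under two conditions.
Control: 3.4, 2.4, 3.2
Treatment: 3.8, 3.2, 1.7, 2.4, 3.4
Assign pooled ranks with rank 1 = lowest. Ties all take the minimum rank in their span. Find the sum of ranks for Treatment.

21

Sorted (ascending): 1.7, 2.4, 2.4, 3.2, 3.2, 3.4, 3.4, 3.8
The 2 values of 2.4 occupy positions 2–3 → each gets rank 2.
The 2 values of 3.2 occupy positions 4–5 → each gets rank 4.
The 2 values of 3.4 occupy positions 6–7 → each gets rank 6.
Treatment values → pooled ranks: 3.8→8, 3.2→4, 1.7→1, 2.4→2, 3.4→6
Rank sum = 8 + 4 + 1 + 2 + 6 = 21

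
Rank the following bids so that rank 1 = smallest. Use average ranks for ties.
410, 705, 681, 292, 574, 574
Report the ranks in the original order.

2, 6, 5, 1, 3.5, 3.5

Sorted (ascending): 292, 410, 574, 574, 681, 705
The 2 values of 574 occupy positions 3–4 → average rank (3+4)/2 = 3.5.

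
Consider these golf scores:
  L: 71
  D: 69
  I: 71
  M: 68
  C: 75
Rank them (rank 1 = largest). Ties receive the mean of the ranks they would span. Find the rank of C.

Sorted (descending): 75, 71, 71, 69, 68
The 2 values of 71 occupy positions 2–3 → average rank (2+3)/2 = 2.5.
C has value 75 → rank 1.

1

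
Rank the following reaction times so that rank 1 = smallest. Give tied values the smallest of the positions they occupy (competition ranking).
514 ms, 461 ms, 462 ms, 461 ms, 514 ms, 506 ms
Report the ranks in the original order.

5, 1, 3, 1, 5, 4

Sorted (ascending): 461, 461, 462, 506, 514, 514
The 2 values of 461 occupy positions 1–2 → each gets rank 1.
The 2 values of 514 occupy positions 5–6 → each gets rank 5.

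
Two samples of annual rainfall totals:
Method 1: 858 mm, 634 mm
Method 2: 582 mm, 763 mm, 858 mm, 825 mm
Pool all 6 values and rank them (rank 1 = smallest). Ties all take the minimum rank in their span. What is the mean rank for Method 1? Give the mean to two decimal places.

Sorted (ascending): 582, 634, 763, 825, 858, 858
The 2 values of 858 occupy positions 5–6 → each gets rank 5.
Method 1 values → pooled ranks: 858→5, 634→2
Mean rank = (5 + 2) / 2 = 3.50

3.50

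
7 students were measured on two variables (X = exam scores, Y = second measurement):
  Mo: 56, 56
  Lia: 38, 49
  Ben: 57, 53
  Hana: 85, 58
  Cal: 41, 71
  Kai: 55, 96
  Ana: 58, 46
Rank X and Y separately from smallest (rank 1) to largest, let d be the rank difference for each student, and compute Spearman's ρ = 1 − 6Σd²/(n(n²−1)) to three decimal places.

Ranks of variable 1: 4, 1, 5, 7, 2, 3, 6
Ranks of variable 2: 4, 2, 3, 5, 6, 7, 1
d = r₁ − r₂: 0, -1, 2, 2, -4, -4, 5
d²: 0, 1, 4, 4, 16, 16, 25; Σd² = 66
ρ = 1 − 6·66/(7·48) = 1 − 396/336 = -0.179

-0.179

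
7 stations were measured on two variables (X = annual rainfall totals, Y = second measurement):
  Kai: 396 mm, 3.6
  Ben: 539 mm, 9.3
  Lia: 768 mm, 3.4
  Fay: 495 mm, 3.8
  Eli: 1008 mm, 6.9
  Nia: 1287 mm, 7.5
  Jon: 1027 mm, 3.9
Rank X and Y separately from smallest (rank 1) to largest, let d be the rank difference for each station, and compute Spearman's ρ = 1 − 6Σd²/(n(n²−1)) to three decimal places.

Ranks of variable 1: 1, 3, 4, 2, 5, 7, 6
Ranks of variable 2: 2, 7, 1, 3, 5, 6, 4
d = r₁ − r₂: -1, -4, 3, -1, 0, 1, 2
d²: 1, 16, 9, 1, 0, 1, 4; Σd² = 32
ρ = 1 − 6·32/(7·48) = 1 − 192/336 = 0.429

0.429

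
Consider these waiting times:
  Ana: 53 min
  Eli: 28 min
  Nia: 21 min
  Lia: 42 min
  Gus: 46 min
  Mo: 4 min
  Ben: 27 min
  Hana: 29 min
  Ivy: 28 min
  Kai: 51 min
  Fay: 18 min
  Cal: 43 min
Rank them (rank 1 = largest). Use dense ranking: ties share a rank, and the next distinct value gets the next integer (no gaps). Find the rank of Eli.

Sorted (descending): 53, 51, 46, 43, 42, 29, 28, 28, 27, 21, 18, 4
The 2 values of 28 share dense rank 7.
Remaining distinct values take the next consecutive integers.
Eli has value 28 min → rank 7.

7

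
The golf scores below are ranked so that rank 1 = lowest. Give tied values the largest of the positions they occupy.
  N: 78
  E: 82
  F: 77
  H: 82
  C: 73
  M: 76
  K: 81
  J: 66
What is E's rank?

8

Sorted (ascending): 66, 73, 76, 77, 78, 81, 82, 82
The 2 values of 82 occupy positions 7–8 → each gets rank 8.
E has value 82 → rank 8.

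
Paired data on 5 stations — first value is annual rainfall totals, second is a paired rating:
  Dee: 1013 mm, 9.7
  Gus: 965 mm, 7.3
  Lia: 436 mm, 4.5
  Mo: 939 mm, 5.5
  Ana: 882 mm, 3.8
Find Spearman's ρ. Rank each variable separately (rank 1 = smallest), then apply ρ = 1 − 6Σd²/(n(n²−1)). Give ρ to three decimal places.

0.900

Ranks of variable 1: 5, 4, 1, 3, 2
Ranks of variable 2: 5, 4, 2, 3, 1
d = r₁ − r₂: 0, 0, -1, 0, 1
d²: 0, 0, 1, 0, 1; Σd² = 2
ρ = 1 − 6·2/(5·24) = 1 − 12/120 = 0.900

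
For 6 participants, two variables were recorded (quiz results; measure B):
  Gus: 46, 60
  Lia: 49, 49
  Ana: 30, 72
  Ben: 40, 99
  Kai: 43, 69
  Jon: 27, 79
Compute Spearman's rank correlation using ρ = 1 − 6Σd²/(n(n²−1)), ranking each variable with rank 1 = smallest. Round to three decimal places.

Ranks of variable 1: 5, 6, 2, 3, 4, 1
Ranks of variable 2: 2, 1, 4, 6, 3, 5
d = r₁ − r₂: 3, 5, -2, -3, 1, -4
d²: 9, 25, 4, 9, 1, 16; Σd² = 64
ρ = 1 − 6·64/(6·35) = 1 − 384/210 = -0.829

-0.829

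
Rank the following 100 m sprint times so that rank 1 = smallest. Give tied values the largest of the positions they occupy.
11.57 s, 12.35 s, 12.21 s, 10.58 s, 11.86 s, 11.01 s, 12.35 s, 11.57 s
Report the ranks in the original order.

Sorted (ascending): 10.58, 11.01, 11.57, 11.57, 11.86, 12.21, 12.35, 12.35
The 2 values of 11.57 occupy positions 3–4 → each gets rank 4.
The 2 values of 12.35 occupy positions 7–8 → each gets rank 8.

4, 8, 6, 1, 5, 2, 8, 4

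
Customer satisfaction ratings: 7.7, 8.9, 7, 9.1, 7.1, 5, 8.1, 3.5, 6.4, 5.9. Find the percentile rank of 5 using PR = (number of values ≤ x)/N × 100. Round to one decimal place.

N = 10.
Strictly below 5: 1. Equal to 5: 1.
PR = 2/10 × 100 = 20.0

20.0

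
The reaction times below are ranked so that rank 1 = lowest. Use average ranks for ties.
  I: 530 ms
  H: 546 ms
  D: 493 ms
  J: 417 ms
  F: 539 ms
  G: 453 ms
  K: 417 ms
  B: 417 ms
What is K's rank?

Sorted (ascending): 417, 417, 417, 453, 493, 530, 539, 546
The 3 values of 417 occupy positions 1–3 → average rank 2.
K has value 417 ms → rank 2.

2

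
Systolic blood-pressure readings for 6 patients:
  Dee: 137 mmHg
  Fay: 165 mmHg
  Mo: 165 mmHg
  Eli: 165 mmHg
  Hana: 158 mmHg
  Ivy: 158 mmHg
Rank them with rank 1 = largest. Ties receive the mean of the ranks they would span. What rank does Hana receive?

Sorted (descending): 165, 165, 165, 158, 158, 137
The 3 values of 165 occupy positions 1–3 → average rank 2.
The 2 values of 158 occupy positions 4–5 → average rank (4+5)/2 = 4.5.
Hana has value 158 mmHg → rank 4.5.

4.5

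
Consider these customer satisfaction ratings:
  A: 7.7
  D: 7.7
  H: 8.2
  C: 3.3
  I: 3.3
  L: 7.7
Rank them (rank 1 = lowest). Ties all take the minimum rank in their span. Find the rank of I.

Sorted (ascending): 3.3, 3.3, 7.7, 7.7, 7.7, 8.2
The 2 values of 3.3 occupy positions 1–2 → each gets rank 1.
The 3 values of 7.7 occupy positions 3–5 → each gets rank 3.
I has value 3.3 → rank 1.

1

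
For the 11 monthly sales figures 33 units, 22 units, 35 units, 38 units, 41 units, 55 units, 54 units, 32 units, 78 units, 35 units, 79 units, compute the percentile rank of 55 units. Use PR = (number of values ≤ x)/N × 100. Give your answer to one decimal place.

N = 11.
Strictly below 55: 8. Equal to 55: 1.
PR = 9/11 × 100 = 81.8

81.8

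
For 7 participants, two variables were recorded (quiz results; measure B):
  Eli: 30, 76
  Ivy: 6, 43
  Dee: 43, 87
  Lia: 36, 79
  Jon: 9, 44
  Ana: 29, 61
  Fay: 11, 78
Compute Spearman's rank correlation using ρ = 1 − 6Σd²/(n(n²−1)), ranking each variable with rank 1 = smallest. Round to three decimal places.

Ranks of variable 1: 5, 1, 7, 6, 2, 4, 3
Ranks of variable 2: 4, 1, 7, 6, 2, 3, 5
d = r₁ − r₂: 1, 0, 0, 0, 0, 1, -2
d²: 1, 0, 0, 0, 0, 1, 4; Σd² = 6
ρ = 1 − 6·6/(7·48) = 1 − 36/336 = 0.893

0.893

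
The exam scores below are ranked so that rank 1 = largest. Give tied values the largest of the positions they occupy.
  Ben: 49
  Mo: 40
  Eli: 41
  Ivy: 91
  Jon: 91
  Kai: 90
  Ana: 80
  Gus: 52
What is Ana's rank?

4

Sorted (descending): 91, 91, 90, 80, 52, 49, 41, 40
The 2 values of 91 occupy positions 1–2 → each gets rank 2.
Ana has value 80 → rank 4.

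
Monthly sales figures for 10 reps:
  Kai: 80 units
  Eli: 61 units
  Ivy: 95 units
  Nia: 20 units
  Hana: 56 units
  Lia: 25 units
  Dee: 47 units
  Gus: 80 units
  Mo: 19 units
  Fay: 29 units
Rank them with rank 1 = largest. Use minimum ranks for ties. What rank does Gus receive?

2

Sorted (descending): 95, 80, 80, 61, 56, 47, 29, 25, 20, 19
The 2 values of 80 occupy positions 2–3 → each gets rank 2.
Gus has value 80 units → rank 2.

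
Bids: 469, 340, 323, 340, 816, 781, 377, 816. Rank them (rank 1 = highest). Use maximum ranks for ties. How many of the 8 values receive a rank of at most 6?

5

Sorted (descending): 816, 816, 781, 469, 377, 340, 340, 323
The 2 values of 816 occupy positions 1–2 → each gets rank 2.
The 2 values of 340 occupy positions 6–7 → each gets rank 7.
Ranks ≤ 6: {2, 2, 3, 4, 5} → 5 values.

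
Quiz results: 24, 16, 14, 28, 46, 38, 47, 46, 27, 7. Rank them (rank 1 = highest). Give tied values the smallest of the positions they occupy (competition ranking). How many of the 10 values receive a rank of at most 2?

Sorted (descending): 47, 46, 46, 38, 28, 27, 24, 16, 14, 7
The 2 values of 46 occupy positions 2–3 → each gets rank 2.
Ranks ≤ 2: {1, 2, 2} → 3 values.

3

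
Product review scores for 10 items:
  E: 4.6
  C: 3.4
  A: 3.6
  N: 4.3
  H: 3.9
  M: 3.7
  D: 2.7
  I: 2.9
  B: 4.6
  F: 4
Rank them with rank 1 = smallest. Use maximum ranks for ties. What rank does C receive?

3

Sorted (ascending): 2.7, 2.9, 3.4, 3.6, 3.7, 3.9, 4, 4.3, 4.6, 4.6
The 2 values of 4.6 occupy positions 9–10 → each gets rank 10.
C has value 3.4 → rank 3.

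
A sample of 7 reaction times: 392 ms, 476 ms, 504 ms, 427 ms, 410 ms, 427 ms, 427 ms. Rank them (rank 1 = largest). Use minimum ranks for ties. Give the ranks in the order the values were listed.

Sorted (descending): 504, 476, 427, 427, 427, 410, 392
The 3 values of 427 occupy positions 3–5 → each gets rank 3.

7, 2, 1, 3, 6, 3, 3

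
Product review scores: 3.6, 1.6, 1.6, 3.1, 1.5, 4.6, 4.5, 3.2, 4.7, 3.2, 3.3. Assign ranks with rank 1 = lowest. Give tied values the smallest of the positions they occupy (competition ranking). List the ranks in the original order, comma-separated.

Sorted (ascending): 1.5, 1.6, 1.6, 3.1, 3.2, 3.2, 3.3, 3.6, 4.5, 4.6, 4.7
The 2 values of 1.6 occupy positions 2–3 → each gets rank 2.
The 2 values of 3.2 occupy positions 5–6 → each gets rank 5.

8, 2, 2, 4, 1, 10, 9, 5, 11, 5, 7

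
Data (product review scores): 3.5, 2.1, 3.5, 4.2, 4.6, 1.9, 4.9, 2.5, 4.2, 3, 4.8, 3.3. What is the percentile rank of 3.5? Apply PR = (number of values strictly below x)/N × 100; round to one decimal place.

N = 12.
Strictly below 3.5: 5. Equal to 3.5: 2.
PR = 5/12 × 100 = 41.7

41.7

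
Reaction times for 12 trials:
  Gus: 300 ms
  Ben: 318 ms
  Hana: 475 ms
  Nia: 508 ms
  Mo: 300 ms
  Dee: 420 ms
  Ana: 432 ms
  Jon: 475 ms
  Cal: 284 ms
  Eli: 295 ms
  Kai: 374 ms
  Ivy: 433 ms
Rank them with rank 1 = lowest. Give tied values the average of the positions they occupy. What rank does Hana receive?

Sorted (ascending): 284, 295, 300, 300, 318, 374, 420, 432, 433, 475, 475, 508
The 2 values of 300 occupy positions 3–4 → average rank (3+4)/2 = 3.5.
The 2 values of 475 occupy positions 10–11 → average rank (10+11)/2 = 10.5.
Hana has value 475 ms → rank 10.5.

10.5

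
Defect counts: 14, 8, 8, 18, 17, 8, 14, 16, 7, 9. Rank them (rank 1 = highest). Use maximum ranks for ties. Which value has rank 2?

17

Sorted (descending): 18, 17, 16, 14, 14, 9, 8, 8, 8, 7
The 2 values of 14 occupy positions 4–5 → each gets rank 5.
The 3 values of 8 occupy positions 7–9 → each gets rank 9.
Rank 2 → value 17.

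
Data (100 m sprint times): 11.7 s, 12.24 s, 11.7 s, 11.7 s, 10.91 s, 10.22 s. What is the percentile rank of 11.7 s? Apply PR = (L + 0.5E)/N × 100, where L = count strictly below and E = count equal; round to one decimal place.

N = 6.
Strictly below 11.7: 2. Equal to 11.7: 3.
PR = (2 + 0.5·3)/6 × 100 = 58.3

58.3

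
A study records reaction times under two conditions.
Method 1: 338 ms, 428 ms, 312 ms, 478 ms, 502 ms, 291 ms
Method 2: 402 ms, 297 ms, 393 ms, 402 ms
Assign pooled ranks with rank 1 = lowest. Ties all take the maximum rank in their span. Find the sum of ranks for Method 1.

35

Sorted (ascending): 291, 297, 312, 338, 393, 402, 402, 428, 478, 502
The 2 values of 402 occupy positions 6–7 → each gets rank 7.
Method 1 values → pooled ranks: 338→4, 428→8, 312→3, 478→9, 502→10, 291→1
Rank sum = 4 + 8 + 3 + 9 + 10 + 1 = 35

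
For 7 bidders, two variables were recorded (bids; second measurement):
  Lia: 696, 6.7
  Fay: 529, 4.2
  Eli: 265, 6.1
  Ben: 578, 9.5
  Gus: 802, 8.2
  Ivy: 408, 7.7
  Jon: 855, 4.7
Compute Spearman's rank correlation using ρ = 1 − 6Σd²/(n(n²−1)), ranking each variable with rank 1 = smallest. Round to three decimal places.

0.071

Ranks of variable 1: 5, 3, 1, 4, 6, 2, 7
Ranks of variable 2: 4, 1, 3, 7, 6, 5, 2
d = r₁ − r₂: 1, 2, -2, -3, 0, -3, 5
d²: 1, 4, 4, 9, 0, 9, 25; Σd² = 52
ρ = 1 − 6·52/(7·48) = 1 − 312/336 = 0.071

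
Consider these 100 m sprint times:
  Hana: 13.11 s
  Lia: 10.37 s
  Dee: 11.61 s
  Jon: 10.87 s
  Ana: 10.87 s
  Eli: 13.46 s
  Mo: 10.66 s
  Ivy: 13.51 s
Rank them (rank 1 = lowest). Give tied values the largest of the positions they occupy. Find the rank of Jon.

Sorted (ascending): 10.37, 10.66, 10.87, 10.87, 11.61, 13.11, 13.46, 13.51
The 2 values of 10.87 occupy positions 3–4 → each gets rank 4.
Jon has value 10.87 s → rank 4.

4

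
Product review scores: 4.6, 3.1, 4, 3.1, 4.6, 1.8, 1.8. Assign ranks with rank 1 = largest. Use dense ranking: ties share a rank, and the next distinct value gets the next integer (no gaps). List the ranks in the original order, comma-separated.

Sorted (descending): 4.6, 4.6, 4, 3.1, 3.1, 1.8, 1.8
The 2 values of 4.6 share dense rank 1.
The 2 values of 3.1 share dense rank 3.
The 2 values of 1.8 share dense rank 4.
Remaining distinct values take the next consecutive integers.

1, 3, 2, 3, 1, 4, 4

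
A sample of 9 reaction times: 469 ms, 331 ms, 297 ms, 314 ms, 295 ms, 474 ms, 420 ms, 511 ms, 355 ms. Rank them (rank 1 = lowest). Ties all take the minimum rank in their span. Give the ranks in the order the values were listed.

Sorted (ascending): 295, 297, 314, 331, 355, 420, 469, 474, 511
No ties — each value takes its position as its rank.

7, 4, 2, 3, 1, 8, 6, 9, 5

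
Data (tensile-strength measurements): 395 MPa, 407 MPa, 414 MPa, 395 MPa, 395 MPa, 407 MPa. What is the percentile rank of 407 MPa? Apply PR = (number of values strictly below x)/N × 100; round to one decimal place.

50.0

N = 6.
Strictly below 407: 3. Equal to 407: 2.
PR = 3/6 × 100 = 50.0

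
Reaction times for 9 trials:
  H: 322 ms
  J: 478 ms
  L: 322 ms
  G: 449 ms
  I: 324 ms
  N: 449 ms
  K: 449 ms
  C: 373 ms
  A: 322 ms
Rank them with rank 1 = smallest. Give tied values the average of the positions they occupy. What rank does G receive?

Sorted (ascending): 322, 322, 322, 324, 373, 449, 449, 449, 478
The 3 values of 322 occupy positions 1–3 → average rank 2.
The 3 values of 449 occupy positions 6–8 → average rank 7.
G has value 449 ms → rank 7.

7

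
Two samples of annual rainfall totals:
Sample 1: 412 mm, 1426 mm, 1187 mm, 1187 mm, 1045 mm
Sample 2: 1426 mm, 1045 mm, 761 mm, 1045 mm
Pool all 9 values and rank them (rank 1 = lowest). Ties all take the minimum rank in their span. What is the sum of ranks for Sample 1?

Sorted (ascending): 412, 761, 1045, 1045, 1045, 1187, 1187, 1426, 1426
The 3 values of 1045 occupy positions 3–5 → each gets rank 3.
The 2 values of 1187 occupy positions 6–7 → each gets rank 6.
The 2 values of 1426 occupy positions 8–9 → each gets rank 8.
Sample 1 values → pooled ranks: 412→1, 1426→8, 1187→6, 1187→6, 1045→3
Rank sum = 1 + 8 + 6 + 6 + 3 = 24

24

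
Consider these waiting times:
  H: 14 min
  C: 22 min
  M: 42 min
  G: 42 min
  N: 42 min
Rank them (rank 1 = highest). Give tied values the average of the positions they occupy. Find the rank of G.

Sorted (descending): 42, 42, 42, 22, 14
The 3 values of 42 occupy positions 1–3 → average rank 2.
G has value 42 min → rank 2.

2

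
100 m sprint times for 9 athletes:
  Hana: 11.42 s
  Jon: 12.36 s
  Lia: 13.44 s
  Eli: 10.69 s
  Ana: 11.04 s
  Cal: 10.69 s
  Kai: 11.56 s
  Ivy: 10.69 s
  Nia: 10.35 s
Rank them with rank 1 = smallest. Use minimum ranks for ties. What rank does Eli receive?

Sorted (ascending): 10.35, 10.69, 10.69, 10.69, 11.04, 11.42, 11.56, 12.36, 13.44
The 3 values of 10.69 occupy positions 2–4 → each gets rank 2.
Eli has value 10.69 s → rank 2.

2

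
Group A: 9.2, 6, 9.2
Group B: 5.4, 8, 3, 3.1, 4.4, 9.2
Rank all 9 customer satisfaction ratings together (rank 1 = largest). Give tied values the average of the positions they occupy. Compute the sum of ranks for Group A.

9

Sorted (descending): 9.2, 9.2, 9.2, 8, 6, 5.4, 4.4, 3.1, 3
The 3 values of 9.2 occupy positions 1–3 → average rank 2.
Group A values → pooled ranks: 9.2→2, 6→5, 9.2→2
Rank sum = 2 + 5 + 2 = 9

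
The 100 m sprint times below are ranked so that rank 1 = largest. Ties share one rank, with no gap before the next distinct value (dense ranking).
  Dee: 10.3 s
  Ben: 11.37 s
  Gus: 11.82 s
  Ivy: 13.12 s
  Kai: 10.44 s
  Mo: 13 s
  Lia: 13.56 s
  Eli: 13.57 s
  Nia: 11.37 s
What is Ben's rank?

Sorted (descending): 13.57, 13.56, 13.12, 13, 11.82, 11.37, 11.37, 10.44, 10.3
The 2 values of 11.37 share dense rank 6.
Remaining distinct values take the next consecutive integers.
Ben has value 11.37 s → rank 6.

6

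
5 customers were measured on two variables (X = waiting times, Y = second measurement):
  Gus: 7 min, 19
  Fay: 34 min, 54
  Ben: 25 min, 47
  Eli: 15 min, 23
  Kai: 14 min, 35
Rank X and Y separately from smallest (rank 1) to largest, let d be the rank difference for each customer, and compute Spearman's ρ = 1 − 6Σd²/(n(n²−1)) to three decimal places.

Ranks of variable 1: 1, 5, 4, 3, 2
Ranks of variable 2: 1, 5, 4, 2, 3
d = r₁ − r₂: 0, 0, 0, 1, -1
d²: 0, 0, 0, 1, 1; Σd² = 2
ρ = 1 − 6·2/(5·24) = 1 − 12/120 = 0.900

0.900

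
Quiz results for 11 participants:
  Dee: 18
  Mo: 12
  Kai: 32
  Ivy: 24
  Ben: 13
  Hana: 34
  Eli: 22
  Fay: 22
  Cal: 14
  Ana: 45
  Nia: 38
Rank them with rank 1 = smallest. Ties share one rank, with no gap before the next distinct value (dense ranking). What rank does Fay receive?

Sorted (ascending): 12, 13, 14, 18, 22, 22, 24, 32, 34, 38, 45
The 2 values of 22 share dense rank 5.
Remaining distinct values take the next consecutive integers.
Fay has value 22 → rank 5.

5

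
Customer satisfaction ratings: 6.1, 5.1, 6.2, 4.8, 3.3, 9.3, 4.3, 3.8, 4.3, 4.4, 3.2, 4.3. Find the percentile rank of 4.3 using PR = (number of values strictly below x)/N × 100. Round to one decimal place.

25.0

N = 12.
Strictly below 4.3: 3. Equal to 4.3: 3.
PR = 3/12 × 100 = 25.0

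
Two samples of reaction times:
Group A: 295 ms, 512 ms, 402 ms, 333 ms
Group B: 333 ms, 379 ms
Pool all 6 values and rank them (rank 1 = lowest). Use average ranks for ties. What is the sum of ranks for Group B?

6.5

Sorted (ascending): 295, 333, 333, 379, 402, 512
The 2 values of 333 occupy positions 2–3 → average rank (2+3)/2 = 2.5.
Group B values → pooled ranks: 333→2.5, 379→4
Rank sum = 2.5 + 4 = 6.5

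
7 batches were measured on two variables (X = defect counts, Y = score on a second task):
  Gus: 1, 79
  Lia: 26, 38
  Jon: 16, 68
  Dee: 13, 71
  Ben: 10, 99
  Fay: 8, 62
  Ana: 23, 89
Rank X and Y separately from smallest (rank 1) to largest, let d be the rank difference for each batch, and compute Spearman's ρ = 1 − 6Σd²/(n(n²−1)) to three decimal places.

-0.286

Ranks of variable 1: 1, 7, 5, 4, 3, 2, 6
Ranks of variable 2: 5, 1, 3, 4, 7, 2, 6
d = r₁ − r₂: -4, 6, 2, 0, -4, 0, 0
d²: 16, 36, 4, 0, 16, 0, 0; Σd² = 72
ρ = 1 − 6·72/(7·48) = 1 − 432/336 = -0.286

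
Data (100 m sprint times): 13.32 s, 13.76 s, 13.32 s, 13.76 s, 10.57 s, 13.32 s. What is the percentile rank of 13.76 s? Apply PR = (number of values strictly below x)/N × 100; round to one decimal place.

N = 6.
Strictly below 13.76: 4. Equal to 13.76: 2.
PR = 4/6 × 100 = 66.7

66.7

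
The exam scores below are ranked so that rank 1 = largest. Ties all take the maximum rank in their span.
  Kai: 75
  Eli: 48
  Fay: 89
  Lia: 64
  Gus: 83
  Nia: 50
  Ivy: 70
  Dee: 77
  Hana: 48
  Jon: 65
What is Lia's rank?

Sorted (descending): 89, 83, 77, 75, 70, 65, 64, 50, 48, 48
The 2 values of 48 occupy positions 9–10 → each gets rank 10.
Lia has value 64 → rank 7.

7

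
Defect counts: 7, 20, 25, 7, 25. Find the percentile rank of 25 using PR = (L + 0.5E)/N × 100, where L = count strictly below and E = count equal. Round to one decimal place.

80.0

N = 5.
Strictly below 25: 3. Equal to 25: 2.
PR = (3 + 0.5·2)/5 × 100 = 80.0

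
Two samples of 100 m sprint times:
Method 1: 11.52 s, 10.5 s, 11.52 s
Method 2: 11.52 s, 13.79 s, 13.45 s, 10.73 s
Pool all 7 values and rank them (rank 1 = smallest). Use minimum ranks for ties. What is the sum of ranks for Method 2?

18

Sorted (ascending): 10.5, 10.73, 11.52, 11.52, 11.52, 13.45, 13.79
The 3 values of 11.52 occupy positions 3–5 → each gets rank 3.
Method 2 values → pooled ranks: 11.52→3, 13.79→7, 13.45→6, 10.73→2
Rank sum = 3 + 7 + 6 + 2 = 18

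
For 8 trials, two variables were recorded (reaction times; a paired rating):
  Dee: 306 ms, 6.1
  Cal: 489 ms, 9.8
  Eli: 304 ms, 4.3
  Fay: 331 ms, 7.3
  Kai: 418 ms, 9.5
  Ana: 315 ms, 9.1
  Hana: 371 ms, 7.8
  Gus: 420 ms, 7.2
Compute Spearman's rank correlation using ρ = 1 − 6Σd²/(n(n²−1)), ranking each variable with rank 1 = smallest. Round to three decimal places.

0.690

Ranks of variable 1: 2, 8, 1, 4, 6, 3, 5, 7
Ranks of variable 2: 2, 8, 1, 4, 7, 6, 5, 3
d = r₁ − r₂: 0, 0, 0, 0, -1, -3, 0, 4
d²: 0, 0, 0, 0, 1, 9, 0, 16; Σd² = 26
ρ = 1 − 6·26/(8·63) = 1 − 156/504 = 0.690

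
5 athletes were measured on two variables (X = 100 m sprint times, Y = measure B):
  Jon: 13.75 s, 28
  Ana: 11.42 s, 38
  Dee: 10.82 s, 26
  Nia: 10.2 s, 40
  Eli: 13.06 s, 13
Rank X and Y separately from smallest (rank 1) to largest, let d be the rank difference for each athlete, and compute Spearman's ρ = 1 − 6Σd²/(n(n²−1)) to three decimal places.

-0.500

Ranks of variable 1: 5, 3, 2, 1, 4
Ranks of variable 2: 3, 4, 2, 5, 1
d = r₁ − r₂: 2, -1, 0, -4, 3
d²: 4, 1, 0, 16, 9; Σd² = 30
ρ = 1 − 6·30/(5·24) = 1 − 180/120 = -0.500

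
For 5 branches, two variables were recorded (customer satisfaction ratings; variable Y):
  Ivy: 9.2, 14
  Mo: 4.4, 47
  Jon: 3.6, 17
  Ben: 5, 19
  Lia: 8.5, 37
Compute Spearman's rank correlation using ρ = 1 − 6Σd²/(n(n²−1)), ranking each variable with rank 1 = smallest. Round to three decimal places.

-0.300

Ranks of variable 1: 5, 2, 1, 3, 4
Ranks of variable 2: 1, 5, 2, 3, 4
d = r₁ − r₂: 4, -3, -1, 0, 0
d²: 16, 9, 1, 0, 0; Σd² = 26
ρ = 1 − 6·26/(5·24) = 1 − 156/120 = -0.300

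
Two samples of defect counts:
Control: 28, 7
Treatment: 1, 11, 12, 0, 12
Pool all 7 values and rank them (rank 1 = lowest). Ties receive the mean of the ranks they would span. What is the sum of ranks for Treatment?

Sorted (ascending): 0, 1, 7, 11, 12, 12, 28
The 2 values of 12 occupy positions 5–6 → average rank (5+6)/2 = 5.5.
Treatment values → pooled ranks: 1→2, 11→4, 12→5.5, 0→1, 12→5.5
Rank sum = 2 + 4 + 5.5 + 1 + 5.5 = 18

18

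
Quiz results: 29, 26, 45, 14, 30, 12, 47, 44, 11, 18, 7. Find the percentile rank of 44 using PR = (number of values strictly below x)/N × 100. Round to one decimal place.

72.7

N = 11.
Strictly below 44: 8. Equal to 44: 1.
PR = 8/11 × 100 = 72.7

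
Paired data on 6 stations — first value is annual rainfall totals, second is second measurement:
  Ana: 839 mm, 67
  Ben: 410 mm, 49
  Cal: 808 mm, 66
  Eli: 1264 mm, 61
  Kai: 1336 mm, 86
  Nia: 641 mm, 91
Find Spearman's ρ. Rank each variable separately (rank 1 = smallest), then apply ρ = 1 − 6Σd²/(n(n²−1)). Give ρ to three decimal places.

0.257

Ranks of variable 1: 4, 1, 3, 5, 6, 2
Ranks of variable 2: 4, 1, 3, 2, 5, 6
d = r₁ − r₂: 0, 0, 0, 3, 1, -4
d²: 0, 0, 0, 9, 1, 16; Σd² = 26
ρ = 1 − 6·26/(6·35) = 1 − 156/210 = 0.257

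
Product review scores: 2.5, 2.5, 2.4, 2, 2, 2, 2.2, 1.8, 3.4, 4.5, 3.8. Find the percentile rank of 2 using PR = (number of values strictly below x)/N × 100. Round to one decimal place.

N = 11.
Strictly below 2: 1. Equal to 2: 3.
PR = 1/11 × 100 = 9.1

9.1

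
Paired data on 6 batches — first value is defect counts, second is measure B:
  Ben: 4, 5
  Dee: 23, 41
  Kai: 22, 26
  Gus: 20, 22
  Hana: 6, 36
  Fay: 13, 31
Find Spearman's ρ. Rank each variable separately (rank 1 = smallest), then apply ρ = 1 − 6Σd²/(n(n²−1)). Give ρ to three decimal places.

0.486

Ranks of variable 1: 1, 6, 5, 4, 2, 3
Ranks of variable 2: 1, 6, 3, 2, 5, 4
d = r₁ − r₂: 0, 0, 2, 2, -3, -1
d²: 0, 0, 4, 4, 9, 1; Σd² = 18
ρ = 1 − 6·18/(6·35) = 1 − 108/210 = 0.486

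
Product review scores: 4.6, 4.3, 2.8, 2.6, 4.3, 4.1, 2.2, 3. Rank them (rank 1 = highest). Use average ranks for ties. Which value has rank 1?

4.6

Sorted (descending): 4.6, 4.3, 4.3, 4.1, 3, 2.8, 2.6, 2.2
The 2 values of 4.3 occupy positions 2–3 → average rank (2+3)/2 = 2.5.
Rank 1 → value 4.6.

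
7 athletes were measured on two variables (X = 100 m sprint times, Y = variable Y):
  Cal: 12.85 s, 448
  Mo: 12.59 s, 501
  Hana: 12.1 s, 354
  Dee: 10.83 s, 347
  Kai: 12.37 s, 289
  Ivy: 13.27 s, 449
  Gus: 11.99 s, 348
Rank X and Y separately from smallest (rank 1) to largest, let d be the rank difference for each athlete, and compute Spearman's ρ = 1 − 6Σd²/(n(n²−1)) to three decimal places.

0.679

Ranks of variable 1: 6, 5, 3, 1, 4, 7, 2
Ranks of variable 2: 5, 7, 4, 2, 1, 6, 3
d = r₁ − r₂: 1, -2, -1, -1, 3, 1, -1
d²: 1, 4, 1, 1, 9, 1, 1; Σd² = 18
ρ = 1 − 6·18/(7·48) = 1 − 108/336 = 0.679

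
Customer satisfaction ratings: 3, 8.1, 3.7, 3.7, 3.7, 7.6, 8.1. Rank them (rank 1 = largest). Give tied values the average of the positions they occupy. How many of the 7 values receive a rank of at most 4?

Sorted (descending): 8.1, 8.1, 7.6, 3.7, 3.7, 3.7, 3
The 2 values of 8.1 occupy positions 1–2 → average rank (1+2)/2 = 1.5.
The 3 values of 3.7 occupy positions 4–6 → average rank 5.
Ranks ≤ 4: {1.5, 1.5, 3} → 3 values.

3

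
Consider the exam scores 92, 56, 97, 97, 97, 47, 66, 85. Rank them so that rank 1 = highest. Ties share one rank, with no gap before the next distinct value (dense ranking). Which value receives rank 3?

Sorted (descending): 97, 97, 97, 92, 85, 66, 56, 47
The 3 values of 97 share dense rank 1.
Remaining distinct values take the next consecutive integers.
Rank 3 → value 85.

85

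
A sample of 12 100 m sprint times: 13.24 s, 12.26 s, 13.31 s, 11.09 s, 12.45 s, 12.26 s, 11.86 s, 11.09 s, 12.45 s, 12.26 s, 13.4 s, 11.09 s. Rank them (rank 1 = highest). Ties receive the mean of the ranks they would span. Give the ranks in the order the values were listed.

Sorted (descending): 13.4, 13.31, 13.24, 12.45, 12.45, 12.26, 12.26, 12.26, 11.86, 11.09, 11.09, 11.09
The 2 values of 12.45 occupy positions 4–5 → average rank (4+5)/2 = 4.5.
The 3 values of 12.26 occupy positions 6–8 → average rank 7.
The 3 values of 11.09 occupy positions 10–12 → average rank 11.

3, 7, 2, 11, 4.5, 7, 9, 11, 4.5, 7, 1, 11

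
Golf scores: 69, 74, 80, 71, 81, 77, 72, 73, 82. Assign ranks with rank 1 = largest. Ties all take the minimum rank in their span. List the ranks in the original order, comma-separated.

9, 5, 3, 8, 2, 4, 7, 6, 1

Sorted (descending): 82, 81, 80, 77, 74, 73, 72, 71, 69
No ties — each value takes its position as its rank.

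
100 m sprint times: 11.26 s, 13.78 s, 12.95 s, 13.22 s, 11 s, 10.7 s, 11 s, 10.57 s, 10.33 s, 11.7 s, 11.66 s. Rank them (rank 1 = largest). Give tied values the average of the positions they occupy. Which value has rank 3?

Sorted (descending): 13.78, 13.22, 12.95, 11.7, 11.66, 11.26, 11, 11, 10.7, 10.57, 10.33
The 2 values of 11 occupy positions 7–8 → average rank (7+8)/2 = 7.5.
Rank 3 → value 12.95.

12.95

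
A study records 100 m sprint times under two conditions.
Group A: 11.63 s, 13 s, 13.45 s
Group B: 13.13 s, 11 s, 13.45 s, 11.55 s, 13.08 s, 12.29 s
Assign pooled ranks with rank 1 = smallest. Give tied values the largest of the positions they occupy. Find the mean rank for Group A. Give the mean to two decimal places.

5.67

Sorted (ascending): 11, 11.55, 11.63, 12.29, 13, 13.08, 13.13, 13.45, 13.45
The 2 values of 13.45 occupy positions 8–9 → each gets rank 9.
Group A values → pooled ranks: 11.63→3, 13→5, 13.45→9
Mean rank = (3 + 5 + 9) / 3 = 5.67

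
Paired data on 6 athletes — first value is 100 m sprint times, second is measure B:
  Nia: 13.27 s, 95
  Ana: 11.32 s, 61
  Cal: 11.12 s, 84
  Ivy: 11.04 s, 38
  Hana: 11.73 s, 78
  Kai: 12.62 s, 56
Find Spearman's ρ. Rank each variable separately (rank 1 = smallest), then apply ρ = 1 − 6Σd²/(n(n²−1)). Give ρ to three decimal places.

Ranks of variable 1: 6, 3, 2, 1, 4, 5
Ranks of variable 2: 6, 3, 5, 1, 4, 2
d = r₁ − r₂: 0, 0, -3, 0, 0, 3
d²: 0, 0, 9, 0, 0, 9; Σd² = 18
ρ = 1 − 6·18/(6·35) = 1 − 108/210 = 0.486

0.486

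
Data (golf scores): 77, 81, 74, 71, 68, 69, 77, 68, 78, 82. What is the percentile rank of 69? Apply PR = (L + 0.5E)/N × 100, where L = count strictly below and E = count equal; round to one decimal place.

25.0

N = 10.
Strictly below 69: 2. Equal to 69: 1.
PR = (2 + 0.5·1)/10 × 100 = 25.0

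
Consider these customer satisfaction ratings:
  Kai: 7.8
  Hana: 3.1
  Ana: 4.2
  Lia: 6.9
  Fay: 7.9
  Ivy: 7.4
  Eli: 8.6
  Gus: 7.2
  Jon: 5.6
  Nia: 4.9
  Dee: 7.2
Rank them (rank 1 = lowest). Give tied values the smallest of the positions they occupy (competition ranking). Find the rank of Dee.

Sorted (ascending): 3.1, 4.2, 4.9, 5.6, 6.9, 7.2, 7.2, 7.4, 7.8, 7.9, 8.6
The 2 values of 7.2 occupy positions 6–7 → each gets rank 6.
Dee has value 7.2 → rank 6.

6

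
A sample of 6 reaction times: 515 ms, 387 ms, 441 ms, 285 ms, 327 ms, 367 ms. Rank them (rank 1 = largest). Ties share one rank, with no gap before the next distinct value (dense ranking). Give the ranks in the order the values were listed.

1, 3, 2, 6, 5, 4

Sorted (descending): 515, 441, 387, 367, 327, 285
No ties — each value takes its position as its rank.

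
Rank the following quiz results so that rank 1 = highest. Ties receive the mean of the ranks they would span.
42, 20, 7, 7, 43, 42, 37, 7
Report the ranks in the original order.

Sorted (descending): 43, 42, 42, 37, 20, 7, 7, 7
The 2 values of 42 occupy positions 2–3 → average rank (2+3)/2 = 2.5.
The 3 values of 7 occupy positions 6–8 → average rank 7.

2.5, 5, 7, 7, 1, 2.5, 4, 7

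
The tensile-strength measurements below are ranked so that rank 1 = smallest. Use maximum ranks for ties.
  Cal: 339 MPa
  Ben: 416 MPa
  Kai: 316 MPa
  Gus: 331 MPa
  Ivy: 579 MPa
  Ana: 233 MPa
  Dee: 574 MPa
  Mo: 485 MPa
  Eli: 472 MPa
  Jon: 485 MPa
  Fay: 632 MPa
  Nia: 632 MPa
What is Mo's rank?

Sorted (ascending): 233, 316, 331, 339, 416, 472, 485, 485, 574, 579, 632, 632
The 2 values of 485 occupy positions 7–8 → each gets rank 8.
The 2 values of 632 occupy positions 11–12 → each gets rank 12.
Mo has value 485 MPa → rank 8.

8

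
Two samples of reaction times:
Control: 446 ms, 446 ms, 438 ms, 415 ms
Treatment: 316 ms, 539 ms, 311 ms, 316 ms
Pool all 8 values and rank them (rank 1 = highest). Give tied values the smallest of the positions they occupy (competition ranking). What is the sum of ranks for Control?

Sorted (descending): 539, 446, 446, 438, 415, 316, 316, 311
The 2 values of 446 occupy positions 2–3 → each gets rank 2.
The 2 values of 316 occupy positions 6–7 → each gets rank 6.
Control values → pooled ranks: 446→2, 446→2, 438→4, 415→5
Rank sum = 2 + 2 + 4 + 5 = 13

13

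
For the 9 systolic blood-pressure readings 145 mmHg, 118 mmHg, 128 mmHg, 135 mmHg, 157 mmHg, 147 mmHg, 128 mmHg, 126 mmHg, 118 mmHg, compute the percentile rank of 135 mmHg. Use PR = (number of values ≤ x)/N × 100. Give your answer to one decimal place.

66.7

N = 9.
Strictly below 135: 5. Equal to 135: 1.
PR = 6/9 × 100 = 66.7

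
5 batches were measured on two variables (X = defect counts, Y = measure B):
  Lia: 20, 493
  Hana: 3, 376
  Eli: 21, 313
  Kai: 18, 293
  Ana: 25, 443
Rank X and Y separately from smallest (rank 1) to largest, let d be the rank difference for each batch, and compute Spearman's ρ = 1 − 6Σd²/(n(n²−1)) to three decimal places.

Ranks of variable 1: 3, 1, 4, 2, 5
Ranks of variable 2: 5, 3, 2, 1, 4
d = r₁ − r₂: -2, -2, 2, 1, 1
d²: 4, 4, 4, 1, 1; Σd² = 14
ρ = 1 − 6·14/(5·24) = 1 − 84/120 = 0.300

0.300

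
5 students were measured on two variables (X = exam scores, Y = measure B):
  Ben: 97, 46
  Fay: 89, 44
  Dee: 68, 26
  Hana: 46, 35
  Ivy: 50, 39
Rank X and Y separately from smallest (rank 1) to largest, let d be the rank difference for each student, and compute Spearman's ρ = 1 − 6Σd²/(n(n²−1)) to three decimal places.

Ranks of variable 1: 5, 4, 3, 1, 2
Ranks of variable 2: 5, 4, 1, 2, 3
d = r₁ − r₂: 0, 0, 2, -1, -1
d²: 0, 0, 4, 1, 1; Σd² = 6
ρ = 1 − 6·6/(5·24) = 1 − 36/120 = 0.700

0.700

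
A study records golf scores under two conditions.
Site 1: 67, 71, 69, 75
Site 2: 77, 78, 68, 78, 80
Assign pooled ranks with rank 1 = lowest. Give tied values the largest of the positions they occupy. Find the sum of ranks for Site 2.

33

Sorted (ascending): 67, 68, 69, 71, 75, 77, 78, 78, 80
The 2 values of 78 occupy positions 7–8 → each gets rank 8.
Site 2 values → pooled ranks: 77→6, 78→8, 68→2, 78→8, 80→9
Rank sum = 6 + 8 + 2 + 8 + 9 = 33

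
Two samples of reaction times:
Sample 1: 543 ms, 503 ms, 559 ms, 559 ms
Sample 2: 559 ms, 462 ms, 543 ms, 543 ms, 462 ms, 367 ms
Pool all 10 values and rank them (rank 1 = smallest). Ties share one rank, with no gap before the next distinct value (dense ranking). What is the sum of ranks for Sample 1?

17

Sorted (ascending): 367, 462, 462, 503, 543, 543, 543, 559, 559, 559
The 2 values of 462 share dense rank 2.
The 3 values of 543 share dense rank 4.
The 3 values of 559 share dense rank 5.
Remaining distinct values take the next consecutive integers.
Sample 1 values → pooled ranks: 543→4, 503→3, 559→5, 559→5
Rank sum = 4 + 3 + 5 + 5 = 17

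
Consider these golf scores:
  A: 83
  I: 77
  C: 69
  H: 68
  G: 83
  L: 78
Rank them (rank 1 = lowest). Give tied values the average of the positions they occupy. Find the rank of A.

5.5

Sorted (ascending): 68, 69, 77, 78, 83, 83
The 2 values of 83 occupy positions 5–6 → average rank (5+6)/2 = 5.5.
A has value 83 → rank 5.5.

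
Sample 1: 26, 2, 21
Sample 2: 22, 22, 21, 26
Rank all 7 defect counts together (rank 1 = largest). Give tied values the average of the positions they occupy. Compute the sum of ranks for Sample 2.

14

Sorted (descending): 26, 26, 22, 22, 21, 21, 2
The 2 values of 26 occupy positions 1–2 → average rank (1+2)/2 = 1.5.
The 2 values of 22 occupy positions 3–4 → average rank (3+4)/2 = 3.5.
The 2 values of 21 occupy positions 5–6 → average rank (5+6)/2 = 5.5.
Sample 2 values → pooled ranks: 22→3.5, 22→3.5, 21→5.5, 26→1.5
Rank sum = 3.5 + 3.5 + 5.5 + 1.5 = 14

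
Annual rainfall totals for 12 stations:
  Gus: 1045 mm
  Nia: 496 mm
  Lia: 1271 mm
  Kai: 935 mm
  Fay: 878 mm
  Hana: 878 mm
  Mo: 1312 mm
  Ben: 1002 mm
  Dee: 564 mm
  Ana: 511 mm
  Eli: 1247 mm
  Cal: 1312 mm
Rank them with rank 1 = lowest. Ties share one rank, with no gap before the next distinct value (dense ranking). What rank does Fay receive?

4

Sorted (ascending): 496, 511, 564, 878, 878, 935, 1002, 1045, 1247, 1271, 1312, 1312
The 2 values of 878 share dense rank 4.
The 2 values of 1312 share dense rank 10.
Remaining distinct values take the next consecutive integers.
Fay has value 878 mm → rank 4.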